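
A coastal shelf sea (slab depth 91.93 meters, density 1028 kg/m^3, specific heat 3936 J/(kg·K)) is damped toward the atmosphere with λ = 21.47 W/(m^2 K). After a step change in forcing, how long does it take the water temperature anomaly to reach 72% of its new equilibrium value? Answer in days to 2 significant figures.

260 days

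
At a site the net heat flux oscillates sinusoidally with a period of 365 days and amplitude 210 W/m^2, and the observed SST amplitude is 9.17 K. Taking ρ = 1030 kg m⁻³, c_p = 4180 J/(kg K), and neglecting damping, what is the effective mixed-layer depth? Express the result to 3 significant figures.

26.7 m

ω = 2π / 3.15×10^7 s = 1.99×10^-7 s⁻¹.
Required C = F₀ / (A ω) = 210 / (9.17 × 1.99×10^-7) = 1.15×10^8 J/(m²·K).
D = C / (ρ c_p) = 1.15×10^8 / (1030 × 4180) = 26.7 m.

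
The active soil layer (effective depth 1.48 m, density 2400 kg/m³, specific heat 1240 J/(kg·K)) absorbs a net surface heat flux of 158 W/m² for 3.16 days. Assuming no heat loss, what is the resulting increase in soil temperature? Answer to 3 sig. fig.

9.79 K

Areal heat capacity C = ρ c_p D = 2400 × 1240 × 1.48 = 4.40×10^6 J/(m^2 K).
Net heat input Q = F Δt = 158 × (3.16 days × 86400 s/day) = 4.31×10^7 J/m².
ΔT = Q / C = 4.31×10^7 / 4.40×10^6 = 9.79 K.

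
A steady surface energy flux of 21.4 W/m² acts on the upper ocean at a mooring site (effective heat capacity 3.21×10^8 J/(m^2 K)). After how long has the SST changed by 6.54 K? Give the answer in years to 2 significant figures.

3.1 years

Areal heat capacity C = 3.21×10^8 J/(m^2 K) (given).
Time required: Δt = C ΔT / F = 3.21×10^8 × 6.54 / 21.4 = 9.81×10^7 s.
In years: 9.81×10^7 s / (3.156×10^7 s/year) = 3.11 years.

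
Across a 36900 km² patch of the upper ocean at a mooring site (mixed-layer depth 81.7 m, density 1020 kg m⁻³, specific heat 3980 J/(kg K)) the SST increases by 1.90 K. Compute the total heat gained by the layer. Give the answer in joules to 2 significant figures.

Areal heat capacity C = ρ c_p D = 1020 × 3980 × 81.7 = 3.32×10^8 J/(m^2 K).
Heat per unit area: q = C ΔT = 3.32×10^8 × 1.90 = 6.30×10^8 J/m².
Total heat: Q = q × A = 6.30×10^8 × (36900 × 10⁶ m²) = 2.33×10^19 J.

2.3×10^19 J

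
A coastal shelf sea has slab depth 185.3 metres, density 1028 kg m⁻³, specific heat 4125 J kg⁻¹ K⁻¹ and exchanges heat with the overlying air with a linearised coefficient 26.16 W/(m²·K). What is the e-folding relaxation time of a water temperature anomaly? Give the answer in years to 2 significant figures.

Areal heat capacity C = ρ c_p D = 1028 × 4125 × 185.3 = 7.86×10^8 J/(m²·K).
Relaxation time τ = C / λ = 7.86×10^8 / 26.16 = 3.00×10^7 s.
In years: 3.00×10^7 s / (3.156×10^7 s/year) = 0.952 years.

0.95 years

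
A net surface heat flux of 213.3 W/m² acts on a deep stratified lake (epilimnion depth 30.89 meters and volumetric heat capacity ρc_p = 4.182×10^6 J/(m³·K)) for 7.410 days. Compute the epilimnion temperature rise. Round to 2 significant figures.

1.1 K

Areal heat capacity C = ρc_p × D = 4.182×10^6 × 30.89 = 1.29×10^8 J/(m^2 K).
Net heat input Q = F Δt = 213.3 × (7.410 days × 86400 s/day) = 1.37×10^8 J/m².
ΔT = Q / C = 1.37×10^8 / 1.29×10^8 = 1.06 K.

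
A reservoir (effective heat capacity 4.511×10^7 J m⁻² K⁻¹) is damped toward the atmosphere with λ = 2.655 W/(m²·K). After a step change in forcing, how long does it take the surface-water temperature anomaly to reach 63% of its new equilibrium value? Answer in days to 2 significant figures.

Areal heat capacity C = 4.511×10^7 J m⁻² K⁻¹ (given).
τ = C / λ = 4.51×10^7 / 2.655 = 1.70×10^7 s.
Fraction reached: 1 − e^(−t/τ) = 0.63 ⇒ t = −τ ln(1 − 0.63) = τ × 0.994.
t = 1.69×10^7 s = 196 days.

200 days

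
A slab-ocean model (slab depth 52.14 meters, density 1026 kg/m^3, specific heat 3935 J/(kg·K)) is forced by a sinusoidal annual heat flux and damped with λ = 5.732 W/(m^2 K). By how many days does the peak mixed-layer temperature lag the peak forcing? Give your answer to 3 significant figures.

83.4 days

Areal heat capacity C = ρ c_p D = 1026 × 3935 × 52.14 = 2.11×10^8 J/(m²·K).
ω = 2π / 3.15×10^7 s = 1.99×10^-7 s⁻¹.
Phase lag φ = arctan(Cω/λ) = arctan(41.9/5.732) = 1.43 rad.
Time lag = φ / ω = 1.43 / 1.99×10^-7 = 7.20×10^6 s = 83.4 days.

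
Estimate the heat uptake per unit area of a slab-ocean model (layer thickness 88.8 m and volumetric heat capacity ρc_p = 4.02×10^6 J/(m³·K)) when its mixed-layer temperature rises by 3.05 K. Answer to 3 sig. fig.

Areal heat capacity C = ρc_p × D = 4.02×10^6 × 88.8 = 3.57×10^8 J/(m²·K).
ΔQ = C ΔT = 3.57×10^8 × 3.05 = 1.09×10^9 J/m².

1.09×10^9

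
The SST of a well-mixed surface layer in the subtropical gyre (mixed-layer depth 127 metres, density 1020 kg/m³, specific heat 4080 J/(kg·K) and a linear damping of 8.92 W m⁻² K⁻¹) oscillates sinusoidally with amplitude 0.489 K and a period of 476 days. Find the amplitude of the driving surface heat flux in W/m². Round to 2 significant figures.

Areal heat capacity C = ρ c_p D = 1020 × 4080 × 127 = 5.29×10^8 J m⁻² K⁻¹.
ω = 2π / 4.11×10^7 s = 1.53×10^-7 s⁻¹.
√((Cω)² + λ²) = √((80.7)² + 8.92²) = 81.2 W/(m²·K).
F₀ = A × √((Cω)²+λ²) = 0.489 × 81.2 = 39.7 W/m².

40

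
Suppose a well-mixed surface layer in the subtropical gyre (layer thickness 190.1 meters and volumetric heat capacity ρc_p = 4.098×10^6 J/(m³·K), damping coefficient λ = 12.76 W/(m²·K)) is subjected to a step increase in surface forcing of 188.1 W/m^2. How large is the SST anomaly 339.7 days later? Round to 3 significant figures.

Areal heat capacity C = ρc_p × D = 4.098×10^6 × 190.1 = 7.79×10^8 J/(m^2 K).
τ = C / λ = 7.79×10^8 / 12.76 = 6.11×10^7 s.
Equilibrium anomaly ΔT_eq = F / λ = 188.1 / 12.76 = 14.7 K.
t = 339.7 days = 2.94×10^7 s, so t/τ = 0.481.
ΔT(t) = ΔT_eq (1 − e^(−t/τ)) = 14.7 × (1 − e^−0.481) = 5.63 K.

5.63 K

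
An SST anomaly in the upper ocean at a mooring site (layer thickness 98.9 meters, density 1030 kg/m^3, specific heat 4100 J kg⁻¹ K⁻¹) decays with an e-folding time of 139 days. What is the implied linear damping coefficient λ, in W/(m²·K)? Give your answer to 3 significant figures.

34.8

Areal heat capacity C = ρ c_p D = 1030 × 4100 × 98.9 = 4.18×10^8 J/(m²·K).
τ = 139 days = 1.20×10^7 s.
λ = C / τ = 4.18×10^8 / 1.20×10^7 = 34.8 W/(m²·K).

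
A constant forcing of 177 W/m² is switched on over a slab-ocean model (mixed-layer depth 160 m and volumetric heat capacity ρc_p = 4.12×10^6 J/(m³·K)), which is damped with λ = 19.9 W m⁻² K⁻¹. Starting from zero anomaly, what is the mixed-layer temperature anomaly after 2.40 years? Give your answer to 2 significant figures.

8.0 K

Areal heat capacity C = ρc_p × D = 4.12×10^6 × 160 = 6.59×10^8 J m⁻² K⁻¹.
τ = C / λ = 6.59×10^8 / 19.9 = 3.31×10^7 s.
Equilibrium anomaly ΔT_eq = F / λ = 177 / 19.9 = 8.89 K.
t = 2.40 years = 7.57×10^7 s, so t/τ = 2.29.
ΔT(t) = ΔT_eq (1 − e^(−t/τ)) = 8.89 × (1 − e^−2.29) = 7.99 K.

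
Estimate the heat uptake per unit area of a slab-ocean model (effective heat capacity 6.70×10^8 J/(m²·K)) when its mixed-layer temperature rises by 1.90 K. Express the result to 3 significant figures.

1.27×10^9

Areal heat capacity C = 6.70×10^8 J/(m²·K) (given).
ΔQ = C ΔT = 6.70×10^8 × 1.90 = 1.27×10^9 J/m².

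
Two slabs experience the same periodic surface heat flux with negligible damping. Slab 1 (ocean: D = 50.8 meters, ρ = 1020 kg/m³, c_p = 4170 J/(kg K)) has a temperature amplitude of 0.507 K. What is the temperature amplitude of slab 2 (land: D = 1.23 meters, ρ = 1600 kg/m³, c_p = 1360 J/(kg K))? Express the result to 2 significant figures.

C_ocean = 2.16×10^8 J/(m²·K); C_land = 2.68×10^6 J/(m²·K).
A ∝ 1/C ⇒ A_land = A_ocean × C_ocean/C_land = 0.507 × 80.7 = 40.9 K.

41 K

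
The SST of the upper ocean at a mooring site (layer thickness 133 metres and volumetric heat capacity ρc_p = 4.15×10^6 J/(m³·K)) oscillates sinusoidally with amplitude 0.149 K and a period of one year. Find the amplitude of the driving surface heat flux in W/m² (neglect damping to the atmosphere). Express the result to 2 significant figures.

16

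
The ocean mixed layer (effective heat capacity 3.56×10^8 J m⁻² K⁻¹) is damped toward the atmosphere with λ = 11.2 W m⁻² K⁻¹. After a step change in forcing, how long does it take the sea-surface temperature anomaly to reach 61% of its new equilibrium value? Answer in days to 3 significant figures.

346 days

Areal heat capacity C = 3.56×10^8 J m⁻² K⁻¹ (given).
τ = C / λ = 3.56×10^8 / 11.2 = 3.18×10^7 s.
Fraction reached: 1 − e^(−t/τ) = 0.61 ⇒ t = −τ ln(1 − 0.61) = τ × 0.942.
t = 2.99×10^7 s = 346 days.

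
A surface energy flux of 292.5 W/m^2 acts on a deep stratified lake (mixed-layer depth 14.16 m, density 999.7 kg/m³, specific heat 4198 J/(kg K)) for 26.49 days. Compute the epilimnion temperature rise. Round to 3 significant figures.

11.3 K

Areal heat capacity C = ρ c_p D = 999.7 × 4198 × 14.16 = 5.94×10^7 J/(m^2 K).
Net heat input Q = F Δt = 292.5 × (26.49 days × 86400 s/day) = 6.69×10^8 J/m².
ΔT = Q / C = 6.69×10^8 / 5.94×10^7 = 11.3 K.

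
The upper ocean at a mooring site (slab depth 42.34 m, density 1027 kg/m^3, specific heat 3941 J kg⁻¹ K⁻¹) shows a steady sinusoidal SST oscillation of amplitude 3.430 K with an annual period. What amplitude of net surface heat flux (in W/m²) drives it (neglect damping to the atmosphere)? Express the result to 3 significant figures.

117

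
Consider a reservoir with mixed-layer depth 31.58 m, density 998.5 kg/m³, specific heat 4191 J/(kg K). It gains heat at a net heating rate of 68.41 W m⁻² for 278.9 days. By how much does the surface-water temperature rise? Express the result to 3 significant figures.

Areal heat capacity C = ρ c_p D = 998.5 × 4191 × 31.58 = 1.32×10^8 J/(m^2 K).
Net heat input Q = F Δt = 68.41 × (278.9 days × 86400 s/day) = 1.65×10^9 J/m².
ΔT = Q / C = 1.65×10^9 / 1.32×10^8 = 12.5 K.

12.5 K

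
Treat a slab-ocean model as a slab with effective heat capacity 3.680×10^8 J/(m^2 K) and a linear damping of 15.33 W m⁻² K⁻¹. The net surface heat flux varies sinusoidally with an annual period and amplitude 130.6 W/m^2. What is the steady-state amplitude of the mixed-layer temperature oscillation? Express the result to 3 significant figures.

Areal heat capacity C = 3.680×10^8 J/(m^2 K) (given).
Angular frequency ω = 2π / T = 2π / 3.15×10^7 s = 1.99×10^-7 s⁻¹.
√((Cω)² + λ²) = √((73.3)² + 15.33²) = 74.9 W/(m²·K).
Amplitude A = F₀ / √((Cω)²+λ²) = 130.6 / 74.9 = 1.74 K.

1.74 K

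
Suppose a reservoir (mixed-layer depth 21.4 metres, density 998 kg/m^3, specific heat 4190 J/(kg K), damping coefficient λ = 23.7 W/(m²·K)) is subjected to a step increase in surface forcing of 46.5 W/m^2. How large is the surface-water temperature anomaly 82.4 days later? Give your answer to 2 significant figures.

1.7 K

Areal heat capacity C = ρ c_p D = 998 × 4190 × 21.4 = 8.95×10^7 J/(m²·K).
τ = C / λ = 8.95×10^7 / 23.7 = 3.78×10^6 s.
Equilibrium anomaly ΔT_eq = F / λ = 46.5 / 23.7 = 1.96 K.
t = 82.4 days = 7.12×10^6 s, so t/τ = 1.89.
ΔT(t) = ΔT_eq (1 − e^(−t/τ)) = 1.96 × (1 − e^−1.89) = 1.66 K.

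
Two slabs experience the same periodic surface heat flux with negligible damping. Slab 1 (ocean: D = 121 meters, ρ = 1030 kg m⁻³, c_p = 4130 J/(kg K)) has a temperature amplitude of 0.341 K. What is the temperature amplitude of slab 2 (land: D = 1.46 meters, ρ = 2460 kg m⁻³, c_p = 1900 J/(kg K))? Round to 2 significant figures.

C_ocean = 5.15×10^8 J/(m²·K); C_land = 6.82×10^6 J/(m²·K).
A ∝ 1/C ⇒ A_land = A_ocean × C_ocean/C_land = 0.341 × 75.4 = 25.7 K.

26 K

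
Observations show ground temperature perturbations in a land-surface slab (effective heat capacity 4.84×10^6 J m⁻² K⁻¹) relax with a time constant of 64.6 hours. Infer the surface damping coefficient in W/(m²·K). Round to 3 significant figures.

Areal heat capacity C = 4.84×10^6 J m⁻² K⁻¹ (given).
τ = 64.6 hours = 2.33×10^5 s.
λ = C / τ = 4.84×10^6 / 2.33×10^5 = 20.8 W/(m²·K).

20.8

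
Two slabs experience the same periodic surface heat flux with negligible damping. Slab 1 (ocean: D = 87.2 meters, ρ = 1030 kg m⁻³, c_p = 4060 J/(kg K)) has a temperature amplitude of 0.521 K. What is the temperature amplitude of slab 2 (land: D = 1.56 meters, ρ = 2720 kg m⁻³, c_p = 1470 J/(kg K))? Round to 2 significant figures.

30 K

C_ocean = 3.65×10^8 J/(m²·K); C_land = 6.24×10^6 J/(m²·K).
A ∝ 1/C ⇒ A_land = A_ocean × C_ocean/C_land = 0.521 × 58.5 = 30.5 K.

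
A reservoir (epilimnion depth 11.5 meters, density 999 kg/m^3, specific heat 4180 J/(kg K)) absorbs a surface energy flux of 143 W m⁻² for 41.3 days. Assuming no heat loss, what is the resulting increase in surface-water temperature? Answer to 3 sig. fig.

Areal heat capacity C = ρ c_p D = 999 × 4180 × 11.5 = 4.80×10^7 J/(m^2 K).
Net heat input Q = F Δt = 143 × (41.3 days × 86400 s/day) = 5.10×10^8 J/m².
ΔT = Q / C = 5.10×10^8 / 4.80×10^7 = 10.6 K.

10.6 K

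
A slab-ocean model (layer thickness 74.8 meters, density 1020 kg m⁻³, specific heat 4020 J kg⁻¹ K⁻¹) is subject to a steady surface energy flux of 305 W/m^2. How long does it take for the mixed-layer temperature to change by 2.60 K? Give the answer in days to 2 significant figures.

Areal heat capacity C = ρ c_p D = 1020 × 4020 × 74.8 = 3.07×10^8 J/(m^2 K).
Time required: Δt = C ΔT / F = 3.07×10^8 × 2.60 / 305 = 2.61×10^6 s.
In days: 2.61×10^6 s / (86400 s/day) = 30.3 days.

30 days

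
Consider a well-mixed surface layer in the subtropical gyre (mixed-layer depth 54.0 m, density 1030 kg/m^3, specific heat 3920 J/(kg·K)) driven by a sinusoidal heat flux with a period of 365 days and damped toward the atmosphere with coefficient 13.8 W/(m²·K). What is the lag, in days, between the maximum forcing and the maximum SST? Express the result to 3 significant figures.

Areal heat capacity C = ρ c_p D = 1030 × 3920 × 54.0 = 2.18×10^8 J/(m^2 K).
ω = 2π / 3.15×10^7 s = 1.99×10^-7 s⁻¹.
Phase lag φ = arctan(Cω/λ) = arctan(43.4/13.8) = 1.26 rad.
Time lag = φ / ω = 1.26 / 1.99×10^-7 = 6.34×10^6 s = 73.4 days.

73.4 days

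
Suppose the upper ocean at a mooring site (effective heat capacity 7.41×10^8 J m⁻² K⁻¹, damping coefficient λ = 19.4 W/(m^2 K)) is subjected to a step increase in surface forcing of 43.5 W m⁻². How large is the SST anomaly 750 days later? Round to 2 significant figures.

1.8 K

Areal heat capacity C = 7.41×10^8 J m⁻² K⁻¹ (given).
τ = C / λ = 7.41×10^8 / 19.4 = 3.82×10^7 s.
Equilibrium anomaly ΔT_eq = F / λ = 43.5 / 19.4 = 2.24 K.
t = 750 days = 6.48×10^7 s, so t/τ = 1.70.
ΔT(t) = ΔT_eq (1 − e^(−t/τ)) = 2.24 × (1 − e^−1.70) = 1.83 K.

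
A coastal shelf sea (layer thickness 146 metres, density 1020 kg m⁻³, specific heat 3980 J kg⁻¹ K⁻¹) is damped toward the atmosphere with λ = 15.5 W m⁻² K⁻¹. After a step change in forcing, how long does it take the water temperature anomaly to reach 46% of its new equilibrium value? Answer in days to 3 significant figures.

273 days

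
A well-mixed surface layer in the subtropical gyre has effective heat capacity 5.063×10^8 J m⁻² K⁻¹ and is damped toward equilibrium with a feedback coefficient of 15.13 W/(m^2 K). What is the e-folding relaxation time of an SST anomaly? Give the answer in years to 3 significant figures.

1.06 years

Areal heat capacity C = 5.063×10^8 J m⁻² K⁻¹ (given).
Relaxation time τ = C / λ = 5.06×10^8 / 15.13 = 3.35×10^7 s.
In years: 3.35×10^7 s / (3.156×10^7 s/year) = 1.06 years.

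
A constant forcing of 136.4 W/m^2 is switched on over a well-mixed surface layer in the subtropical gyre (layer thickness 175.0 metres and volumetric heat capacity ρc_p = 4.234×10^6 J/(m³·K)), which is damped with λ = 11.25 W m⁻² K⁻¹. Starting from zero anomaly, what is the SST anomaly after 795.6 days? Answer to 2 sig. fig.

Areal heat capacity C = ρc_p × D = 4.234×10^6 × 175.0 = 7.41×10^8 J/(m²·K).
τ = C / λ = 7.41×10^8 / 11.25 = 6.59×10^7 s.
Equilibrium anomaly ΔT_eq = F / λ = 136.4 / 11.25 = 12.1 K.
t = 795.6 days = 6.87×10^7 s, so t/τ = 1.04.
ΔT(t) = ΔT_eq (1 − e^(−t/τ)) = 12.1 × (1 − e^−1.04) = 7.85 K.

7.9 K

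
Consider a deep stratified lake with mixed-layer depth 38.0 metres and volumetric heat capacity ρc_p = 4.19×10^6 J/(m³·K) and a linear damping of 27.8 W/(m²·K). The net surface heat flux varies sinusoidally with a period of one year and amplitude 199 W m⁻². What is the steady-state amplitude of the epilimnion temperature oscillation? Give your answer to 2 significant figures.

4.7 K

Areal heat capacity C = ρc_p × D = 4.19×10^6 × 38.0 = 1.59×10^8 J/(m^2 K).
Angular frequency ω = 2π / T = 2π / 3.15×10^7 s = 1.99×10^-7 s⁻¹.
√((Cω)² + λ²) = √((31.7)² + 27.8²) = 42.2 W/(m²·K).
Amplitude A = F₀ / √((Cω)²+λ²) = 199 / 42.2 = 4.72 K.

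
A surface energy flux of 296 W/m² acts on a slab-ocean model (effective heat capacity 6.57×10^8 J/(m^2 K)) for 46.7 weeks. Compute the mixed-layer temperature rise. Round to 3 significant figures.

Areal heat capacity C = 6.57×10^8 J/(m^2 K) (given).
Net heat input Q = F Δt = 296 × (46.7 weeks × 6.048×10^5 s/week) = 8.36×10^9 J/m².
ΔT = Q / C = 8.36×10^9 / 6.57×10^8 = 12.7 K.

12.7 K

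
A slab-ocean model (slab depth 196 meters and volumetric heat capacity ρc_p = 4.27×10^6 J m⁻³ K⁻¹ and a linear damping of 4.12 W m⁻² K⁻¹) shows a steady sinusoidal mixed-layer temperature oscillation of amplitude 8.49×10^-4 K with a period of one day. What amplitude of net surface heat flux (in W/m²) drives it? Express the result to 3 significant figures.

Areal heat capacity C = ρc_p × D = 4.27×10^6 × 196 = 8.37×10^8 J/(m²·K).
ω = 2π / 86400 s = 7.27×10^-5 s⁻¹.
√((Cω)² + λ²) = √((60900)² + 4.12²) = 60900 W/(m²·K).
F₀ = A × √((Cω)²+λ²) = 8.49×10^-4 × 60900 = 51.7 W/m².

51.7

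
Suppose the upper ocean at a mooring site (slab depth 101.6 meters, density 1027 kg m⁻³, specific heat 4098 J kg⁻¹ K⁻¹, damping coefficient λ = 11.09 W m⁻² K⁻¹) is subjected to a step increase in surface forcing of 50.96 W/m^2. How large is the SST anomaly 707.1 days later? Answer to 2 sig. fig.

3.7 K

Areal heat capacity C = ρ c_p D = 1027 × 4098 × 101.6 = 4.28×10^8 J/(m^2 K).
τ = C / λ = 4.28×10^8 / 11.09 = 3.86×10^7 s.
Equilibrium anomaly ΔT_eq = F / λ = 50.96 / 11.09 = 4.60 K.
t = 707.1 days = 6.11×10^7 s, so t/τ = 1.58.
ΔT(t) = ΔT_eq (1 − e^(−t/τ)) = 4.60 × (1 − e^−1.58) = 3.65 K.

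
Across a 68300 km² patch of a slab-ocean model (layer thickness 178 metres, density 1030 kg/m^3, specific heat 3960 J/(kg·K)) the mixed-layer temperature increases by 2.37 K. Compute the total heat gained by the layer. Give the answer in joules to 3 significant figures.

1.18×10^20 J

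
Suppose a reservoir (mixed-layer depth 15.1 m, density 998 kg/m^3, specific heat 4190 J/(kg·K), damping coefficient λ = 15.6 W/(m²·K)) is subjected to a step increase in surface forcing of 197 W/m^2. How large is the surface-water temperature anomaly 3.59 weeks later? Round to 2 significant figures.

5.2 K

Areal heat capacity C = ρ c_p D = 998 × 4190 × 15.1 = 6.31×10^7 J/(m²·K).
τ = C / λ = 6.31×10^7 / 15.6 = 4.05×10^6 s.
Equilibrium anomaly ΔT_eq = F / λ = 197 / 15.6 = 12.6 K.
t = 3.59 weeks = 2.17×10^6 s, so t/τ = 0.536.
ΔT(t) = ΔT_eq (1 − e^(−t/τ)) = 12.6 × (1 − e^−0.536) = 5.24 K.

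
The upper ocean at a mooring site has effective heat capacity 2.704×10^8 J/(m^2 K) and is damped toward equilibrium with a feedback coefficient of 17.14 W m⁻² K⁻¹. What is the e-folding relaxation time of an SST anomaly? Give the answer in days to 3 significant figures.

Areal heat capacity C = 2.704×10^8 J/(m^2 K) (given).
Relaxation time τ = C / λ = 2.70×10^8 / 17.14 = 1.58×10^7 s.
In days: 1.58×10^7 s / (86400 s/day) = 183 days.

183 days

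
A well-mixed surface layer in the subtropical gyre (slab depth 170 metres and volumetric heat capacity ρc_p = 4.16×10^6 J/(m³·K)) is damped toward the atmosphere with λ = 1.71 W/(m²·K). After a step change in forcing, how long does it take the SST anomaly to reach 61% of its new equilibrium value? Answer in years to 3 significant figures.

12.3 years

Areal heat capacity C = ρc_p × D = 4.16×10^6 × 170 = 7.07×10^8 J/(m^2 K).
τ = C / λ = 7.07×10^8 / 1.71 = 4.14×10^8 s.
Fraction reached: 1 − e^(−t/τ) = 0.61 ⇒ t = −τ ln(1 − 0.61) = τ × 0.942.
t = 3.89×10^8 s = 12.3 years.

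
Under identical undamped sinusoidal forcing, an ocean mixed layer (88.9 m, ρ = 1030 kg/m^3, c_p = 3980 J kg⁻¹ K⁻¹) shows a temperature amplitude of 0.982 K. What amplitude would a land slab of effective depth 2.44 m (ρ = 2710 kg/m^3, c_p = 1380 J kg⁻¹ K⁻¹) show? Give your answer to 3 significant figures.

39.2 K

C_ocean = 3.64×10^8 J/(m²·K); C_land = 9.13×10^6 J/(m²·K).
A ∝ 1/C ⇒ A_land = A_ocean × C_ocean/C_land = 0.982 × 39.9 = 39.2 K.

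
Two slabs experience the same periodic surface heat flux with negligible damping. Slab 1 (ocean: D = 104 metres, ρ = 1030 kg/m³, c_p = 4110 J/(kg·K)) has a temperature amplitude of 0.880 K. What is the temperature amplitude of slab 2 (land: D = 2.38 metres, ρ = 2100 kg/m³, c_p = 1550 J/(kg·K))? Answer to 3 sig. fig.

C_ocean = 4.40×10^8 J/(m²·K); C_land = 7.75×10^6 J/(m²·K).
A ∝ 1/C ⇒ A_land = A_ocean × C_ocean/C_land = 0.880 × 56.8 = 50.0 K.

50.0 K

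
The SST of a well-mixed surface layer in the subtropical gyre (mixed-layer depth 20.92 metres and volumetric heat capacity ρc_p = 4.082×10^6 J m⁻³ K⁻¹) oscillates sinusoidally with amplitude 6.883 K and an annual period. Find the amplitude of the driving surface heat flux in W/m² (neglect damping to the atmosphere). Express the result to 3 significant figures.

Areal heat capacity C = ρc_p × D = 4.082×10^6 × 20.92 = 8.54×10^7 J/(m^2 K).
ω = 2π / 3.15×10^7 s = 1.99×10^-7 s⁻¹.
Cω = 8.54×10^7 × 1.99×10^-7 = 17.0 W/(m²·K).
F₀ = A × Cω = 6.883 × 17.0 = 117 W/m².

117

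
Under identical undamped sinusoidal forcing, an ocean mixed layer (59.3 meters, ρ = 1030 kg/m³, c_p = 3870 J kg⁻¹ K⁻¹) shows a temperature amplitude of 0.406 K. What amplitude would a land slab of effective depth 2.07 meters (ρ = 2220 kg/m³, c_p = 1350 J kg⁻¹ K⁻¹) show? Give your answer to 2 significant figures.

15 K

C_ocean = 2.36×10^8 J/(m²·K); C_land = 6.20×10^6 J/(m²·K).
A ∝ 1/C ⇒ A_land = A_ocean × C_ocean/C_land = 0.406 × 38.1 = 15.5 K.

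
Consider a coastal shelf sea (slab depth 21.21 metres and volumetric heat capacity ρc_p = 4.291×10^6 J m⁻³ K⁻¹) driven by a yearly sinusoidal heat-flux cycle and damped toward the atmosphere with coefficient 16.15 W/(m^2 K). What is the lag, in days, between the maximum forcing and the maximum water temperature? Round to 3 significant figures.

Areal heat capacity C = ρc_p × D = 4.291×10^6 × 21.21 = 9.10×10^7 J/(m²·K).
ω = 2π / 3.15×10^7 s = 1.99×10^-7 s⁻¹.
Phase lag φ = arctan(Cω/λ) = arctan(18.1/16.15) = 0.843 rad.
Time lag = φ / ω = 0.843 / 1.99×10^-7 = 4.23×10^6 s = 49.0 days.

49.0 days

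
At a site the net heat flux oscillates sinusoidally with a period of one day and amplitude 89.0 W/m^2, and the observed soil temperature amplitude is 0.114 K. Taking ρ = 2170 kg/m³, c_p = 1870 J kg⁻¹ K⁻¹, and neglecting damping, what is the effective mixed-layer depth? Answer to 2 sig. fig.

ω = 2π / 86400 s = 7.27×10^-5 s⁻¹.
Required C = F₀ / (A ω) = 89.0 / (0.114 × 7.27×10^-5) = 1.07×10^7 J/(m²·K).
D = C / (ρ c_p) = 1.07×10^7 / (2170 × 1870) = 2.65 m.

2.6 m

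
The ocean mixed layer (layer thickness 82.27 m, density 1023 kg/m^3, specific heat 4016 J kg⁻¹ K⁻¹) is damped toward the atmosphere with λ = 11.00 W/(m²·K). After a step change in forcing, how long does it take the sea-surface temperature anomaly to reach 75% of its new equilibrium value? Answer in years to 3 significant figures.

Areal heat capacity C = ρ c_p D = 1023 × 4016 × 82.27 = 3.38×10^8 J/(m^2 K).
τ = C / λ = 3.38×10^8 / 11.00 = 3.07×10^7 s.
Fraction reached: 1 − e^(−t/τ) = 0.75 ⇒ t = −τ ln(1 − 0.75) = τ × 1.39.
t = 4.26×10^7 s = 1.35 years.

1.35 years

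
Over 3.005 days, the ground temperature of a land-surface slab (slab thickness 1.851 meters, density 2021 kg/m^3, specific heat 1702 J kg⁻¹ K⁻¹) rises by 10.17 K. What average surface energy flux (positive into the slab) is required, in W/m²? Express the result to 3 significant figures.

Areal heat capacity C = ρ c_p D = 2021 × 1702 × 1.851 = 6.37×10^6 J m⁻² K⁻¹.
Required heat per unit area: Q = C ΔT = 6.37×10^6 × 10.17 = 6.48×10^7 J/m².
Flux F = Q / Δt = 6.48×10^7 / 2.60×10^5 s = 249 W/m².

249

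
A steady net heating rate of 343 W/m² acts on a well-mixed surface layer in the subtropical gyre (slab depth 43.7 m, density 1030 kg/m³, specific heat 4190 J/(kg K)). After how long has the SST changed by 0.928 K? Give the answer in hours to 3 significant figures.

Areal heat capacity C = ρ c_p D = 1030 × 4190 × 43.7 = 1.89×10^8 J m⁻² K⁻¹.
Time required: Δt = C ΔT / F = 1.89×10^8 × 0.928 / 343 = 5.10×10^5 s.
In hours: 5.10×10^5 s / (3600 s/hour) = 142 hours.

142 hours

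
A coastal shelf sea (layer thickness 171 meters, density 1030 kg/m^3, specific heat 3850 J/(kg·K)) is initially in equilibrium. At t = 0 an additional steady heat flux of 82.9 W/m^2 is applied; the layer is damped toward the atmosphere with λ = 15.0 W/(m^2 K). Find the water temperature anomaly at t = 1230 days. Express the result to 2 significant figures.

Areal heat capacity C = ρ c_p D = 1030 × 3850 × 171 = 6.78×10^8 J m⁻² K⁻¹.
τ = C / λ = 6.78×10^8 / 15.0 = 4.52×10^7 s.
Equilibrium anomaly ΔT_eq = F / λ = 82.9 / 15.0 = 5.53 K.
t = 1230 days = 1.06×10^8 s, so t/τ = 2.35.
ΔT(t) = ΔT_eq (1 − e^(−t/τ)) = 5.53 × (1 − e^−2.35) = 5.00 K.

5.0 K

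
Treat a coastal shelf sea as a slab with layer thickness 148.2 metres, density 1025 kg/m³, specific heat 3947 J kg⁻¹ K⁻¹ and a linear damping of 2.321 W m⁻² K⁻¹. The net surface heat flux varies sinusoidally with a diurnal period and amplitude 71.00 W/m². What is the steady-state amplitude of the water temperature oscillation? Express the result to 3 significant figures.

0.00163 K

Areal heat capacity C = ρ c_p D = 1025 × 3947 × 148.2 = 6.00×10^8 J m⁻² K⁻¹.
Angular frequency ω = 2π / T = 2π / 86400 s = 7.27×10^-5 s⁻¹.
√((Cω)² + λ²) = √((43600)² + 2.321²) = 43600 W/(m²·K).
Amplitude A = F₀ / √((Cω)²+λ²) = 71.00 / 43600 = 0.00163 K.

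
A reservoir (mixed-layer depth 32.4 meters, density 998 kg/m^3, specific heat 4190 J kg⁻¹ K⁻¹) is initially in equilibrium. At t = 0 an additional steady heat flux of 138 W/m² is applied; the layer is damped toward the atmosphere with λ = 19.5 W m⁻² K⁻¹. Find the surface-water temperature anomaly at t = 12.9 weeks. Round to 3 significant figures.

Areal heat capacity C = ρ c_p D = 998 × 4190 × 32.4 = 1.35×10^8 J/(m^2 K).
τ = C / λ = 1.35×10^8 / 19.5 = 6.95×10^6 s.
Equilibrium anomaly ΔT_eq = F / λ = 138 / 19.5 = 7.08 K.
t = 12.9 weeks = 7.80×10^6 s, so t/τ = 1.12.
ΔT(t) = ΔT_eq (1 − e^(−t/τ)) = 7.08 × (1 − e^−1.12) = 4.77 K.

4.77 K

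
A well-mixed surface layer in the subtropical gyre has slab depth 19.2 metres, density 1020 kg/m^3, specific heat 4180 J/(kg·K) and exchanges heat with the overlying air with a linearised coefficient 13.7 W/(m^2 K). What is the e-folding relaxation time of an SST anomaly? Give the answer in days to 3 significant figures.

Areal heat capacity C = ρ c_p D = 1020 × 4180 × 19.2 = 8.19×10^7 J/(m^2 K).
Relaxation time τ = C / λ = 8.19×10^7 / 13.7 = 5.98×10^6 s.
In days: 5.98×10^6 s / (86400 s/day) = 69.2 days.

69.2 days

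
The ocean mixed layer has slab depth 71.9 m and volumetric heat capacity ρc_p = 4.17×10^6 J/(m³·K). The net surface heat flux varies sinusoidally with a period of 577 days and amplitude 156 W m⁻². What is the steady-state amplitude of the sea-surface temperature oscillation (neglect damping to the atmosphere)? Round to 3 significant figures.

4.13 K

Areal heat capacity C = ρc_p × D = 4.17×10^6 × 71.9 = 3.00×10^8 J/(m²·K).
Angular frequency ω = 2π / T = 2π / 4.99×10^7 s = 1.26×10^-7 s⁻¹.
Cω = 3.00×10^8 × 1.26×10^-7 = 37.8 W/(m²·K).
Amplitude A = F₀ / (Cω) = 156 / 37.8 = 4.13 K.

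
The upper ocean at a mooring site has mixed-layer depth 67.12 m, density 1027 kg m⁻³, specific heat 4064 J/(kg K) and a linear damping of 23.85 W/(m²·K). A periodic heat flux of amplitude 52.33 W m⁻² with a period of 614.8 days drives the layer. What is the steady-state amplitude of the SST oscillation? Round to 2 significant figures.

Areal heat capacity C = ρ c_p D = 1027 × 4064 × 67.12 = 2.80×10^8 J/(m²·K).
Angular frequency ω = 2π / T = 2π / 5.31×10^7 s = 1.18×10^-7 s⁻¹.
√((Cω)² + λ²) = √((33.1)² + 23.85²) = 40.8 W/(m²·K).
Amplitude A = F₀ / √((Cω)²+λ²) = 52.33 / 40.8 = 1.28 K.

1.3 K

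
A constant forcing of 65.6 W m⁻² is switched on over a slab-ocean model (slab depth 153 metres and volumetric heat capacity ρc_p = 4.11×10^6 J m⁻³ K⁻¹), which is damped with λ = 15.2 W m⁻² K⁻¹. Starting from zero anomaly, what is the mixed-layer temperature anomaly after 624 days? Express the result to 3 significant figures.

3.14 K

Areal heat capacity C = ρc_p × D = 4.11×10^6 × 153 = 6.29×10^8 J/(m^2 K).
τ = C / λ = 6.29×10^8 / 15.2 = 4.14×10^7 s.
Equilibrium anomaly ΔT_eq = F / λ = 65.6 / 15.2 = 4.32 K.
t = 624 days = 5.39×10^7 s, so t/τ = 1.30.
ΔT(t) = ΔT_eq (1 − e^(−t/τ)) = 4.32 × (1 − e^−1.30) = 3.14 K.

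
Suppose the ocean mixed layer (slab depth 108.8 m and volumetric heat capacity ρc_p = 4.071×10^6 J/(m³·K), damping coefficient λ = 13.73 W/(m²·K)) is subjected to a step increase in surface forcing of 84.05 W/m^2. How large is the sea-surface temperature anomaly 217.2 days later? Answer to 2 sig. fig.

2.7 K

Areal heat capacity C = ρc_p × D = 4.071×10^6 × 108.8 = 4.43×10^8 J/(m^2 K).
τ = C / λ = 4.43×10^8 / 13.73 = 3.23×10^7 s.
Equilibrium anomaly ΔT_eq = F / λ = 84.05 / 13.73 = 6.12 K.
t = 217.2 days = 1.88×10^7 s, so t/τ = 0.582.
ΔT(t) = ΔT_eq (1 − e^(−t/τ)) = 6.12 × (1 − e^−0.582) = 2.70 K.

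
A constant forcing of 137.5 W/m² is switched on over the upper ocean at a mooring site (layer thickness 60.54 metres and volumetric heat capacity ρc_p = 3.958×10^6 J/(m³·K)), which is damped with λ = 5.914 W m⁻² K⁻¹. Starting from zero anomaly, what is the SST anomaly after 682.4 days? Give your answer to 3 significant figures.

17.8 K

Areal heat capacity C = ρc_p × D = 3.958×10^6 × 60.54 = 2.40×10^8 J/(m^2 K).
τ = C / λ = 2.40×10^8 / 5.914 = 4.05×10^7 s.
Equilibrium anomaly ΔT_eq = F / λ = 137.5 / 5.914 = 23.2 K.
t = 682.4 days = 5.90×10^7 s, so t/τ = 1.46.
ΔT(t) = ΔT_eq (1 − e^(−t/τ)) = 23.2 × (1 − e^−1.46) = 17.8 K.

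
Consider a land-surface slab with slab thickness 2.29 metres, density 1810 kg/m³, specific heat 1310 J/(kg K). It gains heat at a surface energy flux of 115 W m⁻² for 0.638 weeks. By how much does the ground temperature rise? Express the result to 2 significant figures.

8.2 K

Areal heat capacity C = ρ c_p D = 1810 × 1310 × 2.29 = 5.43×10^6 J/(m^2 K).
Net heat input Q = F Δt = 115 × (0.638 weeks × 6.048×10^5 s/week) = 4.44×10^7 J/m².
ΔT = Q / C = 4.44×10^7 / 5.43×10^6 = 8.17 K.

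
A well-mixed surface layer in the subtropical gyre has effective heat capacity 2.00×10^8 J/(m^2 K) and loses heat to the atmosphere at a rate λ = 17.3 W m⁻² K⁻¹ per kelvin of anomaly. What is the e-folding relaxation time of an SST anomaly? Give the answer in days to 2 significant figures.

130 days

Areal heat capacity C = 2.00×10^8 J/(m^2 K) (given).
Relaxation time τ = C / λ = 2.00×10^8 / 17.3 = 1.16×10^7 s.
In days: 1.16×10^7 s / (86400 s/day) = 134 days.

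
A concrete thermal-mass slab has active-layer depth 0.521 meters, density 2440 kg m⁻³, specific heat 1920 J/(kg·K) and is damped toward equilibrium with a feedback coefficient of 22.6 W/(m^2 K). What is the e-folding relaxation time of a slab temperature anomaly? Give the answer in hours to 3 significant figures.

30.0 hours

Areal heat capacity C = ρ c_p D = 2440 × 1920 × 0.521 = 2.44×10^6 J m⁻² K⁻¹.
Relaxation time τ = C / λ = 2.44×10^6 / 22.6 = 1.08×10^5 s.
In hours: 1.08×10^5 s / (3600 s/hour) = 30.0 hours.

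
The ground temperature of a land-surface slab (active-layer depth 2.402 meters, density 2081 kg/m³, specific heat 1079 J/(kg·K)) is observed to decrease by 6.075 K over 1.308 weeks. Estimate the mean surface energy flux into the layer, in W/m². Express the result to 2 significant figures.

Areal heat capacity C = ρ c_p D = 2081 × 1079 × 2.402 = 5.39×10^6 J m⁻² K⁻¹.
Required heat per unit area: Q = C ΔT = 5.39×10^6 × -6.075 = -3.28×10^7 J/m².
Flux F = Q / Δt = -3.28×10^7 / 7.91×10^5 s = -41.4 W/m².

-41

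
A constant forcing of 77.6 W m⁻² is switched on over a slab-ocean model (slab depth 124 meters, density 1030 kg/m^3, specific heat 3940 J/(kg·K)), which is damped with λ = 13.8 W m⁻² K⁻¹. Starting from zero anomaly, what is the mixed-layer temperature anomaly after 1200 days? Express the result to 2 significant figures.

Areal heat capacity C = ρ c_p D = 1030 × 3940 × 124 = 5.03×10^8 J/(m^2 K).
τ = C / λ = 5.03×10^8 / 13.8 = 3.65×10^7 s.
Equilibrium anomaly ΔT_eq = F / λ = 77.6 / 13.8 = 5.62 K.
t = 1200 days = 1.04×10^8 s, so t/τ = 2.84.
ΔT(t) = ΔT_eq (1 − e^(−t/τ)) = 5.62 × (1 − e^−2.84) = 5.30 K.

5.3 K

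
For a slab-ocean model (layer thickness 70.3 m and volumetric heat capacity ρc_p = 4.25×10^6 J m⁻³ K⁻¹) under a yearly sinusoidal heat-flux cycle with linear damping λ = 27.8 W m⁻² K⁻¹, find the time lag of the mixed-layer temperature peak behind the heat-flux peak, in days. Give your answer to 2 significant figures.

Areal heat capacity C = ρc_p × D = 4.25×10^6 × 70.3 = 2.99×10^8 J/(m^2 K).
ω = 2π / 3.15×10^7 s = 1.99×10^-7 s⁻¹.
Phase lag φ = arctan(Cω/λ) = arctan(59.5/27.8) = 1.13 rad.
Time lag = φ / ω = 1.13 / 1.99×10^-7 = 5.69×10^6 s = 65.9 days.

66 days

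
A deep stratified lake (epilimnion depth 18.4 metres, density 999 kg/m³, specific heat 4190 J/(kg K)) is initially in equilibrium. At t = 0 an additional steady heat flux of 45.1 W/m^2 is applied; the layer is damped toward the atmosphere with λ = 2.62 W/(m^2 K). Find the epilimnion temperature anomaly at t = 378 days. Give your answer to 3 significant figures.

11.5 K

Areal heat capacity C = ρ c_p D = 999 × 4190 × 18.4 = 7.70×10^7 J/(m²·K).
τ = C / λ = 7.70×10^7 / 2.62 = 2.94×10^7 s.
Equilibrium anomaly ΔT_eq = F / λ = 45.1 / 2.62 = 17.2 K.
t = 378 days = 3.27×10^7 s, so t/τ = 1.11.
ΔT(t) = ΔT_eq (1 − e^(−t/τ)) = 17.2 × (1 − e^−1.11) = 11.5 K.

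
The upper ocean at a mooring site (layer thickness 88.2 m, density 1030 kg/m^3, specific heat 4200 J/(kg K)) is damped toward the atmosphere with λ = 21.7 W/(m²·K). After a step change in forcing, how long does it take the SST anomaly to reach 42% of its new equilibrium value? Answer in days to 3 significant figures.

Areal heat capacity C = ρ c_p D = 1030 × 4200 × 88.2 = 3.82×10^8 J m⁻² K⁻¹.
τ = C / λ = 3.82×10^8 / 21.7 = 1.76×10^7 s.
Fraction reached: 1 − e^(−t/τ) = 0.42 ⇒ t = −τ ln(1 − 0.42) = τ × 0.545.
t = 9.58×10^6 s = 111 days.

111 days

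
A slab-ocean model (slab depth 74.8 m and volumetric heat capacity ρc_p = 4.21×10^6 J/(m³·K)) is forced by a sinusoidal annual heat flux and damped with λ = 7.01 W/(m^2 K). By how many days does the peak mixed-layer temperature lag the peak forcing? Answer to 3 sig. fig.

Areal heat capacity C = ρc_p × D = 4.21×10^6 × 74.8 = 3.15×10^8 J m⁻² K⁻¹.
ω = 2π / 3.15×10^7 s = 1.99×10^-7 s⁻¹.
Phase lag φ = arctan(Cω/λ) = arctan(62.7/7.01) = 1.46 rad.
Time lag = φ / ω = 1.46 / 1.99×10^-7 = 7.33×10^6 s = 84.8 days.

84.8 days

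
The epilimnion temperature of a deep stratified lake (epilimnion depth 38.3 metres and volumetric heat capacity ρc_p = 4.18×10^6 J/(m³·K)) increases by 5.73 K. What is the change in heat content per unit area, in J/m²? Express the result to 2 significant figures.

9.2×10^8

Areal heat capacity C = ρc_p × D = 4.18×10^6 × 38.3 = 1.60×10^8 J/(m²·K).
ΔQ = C ΔT = 1.60×10^8 × 5.73 = 9.17×10^8 J/m².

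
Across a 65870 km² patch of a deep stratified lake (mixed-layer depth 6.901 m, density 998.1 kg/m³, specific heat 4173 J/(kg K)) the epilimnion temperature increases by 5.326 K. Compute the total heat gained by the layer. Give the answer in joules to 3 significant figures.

Areal heat capacity C = ρ c_p D = 998.1 × 4173 × 6.901 = 2.87×10^7 J/(m^2 K).
Heat per unit area: q = C ΔT = 2.87×10^7 × 5.326 = 1.53×10^8 J/m².
Total heat: Q = q × A = 1.53×10^8 × (65870 × 10⁶ m²) = 1.01×10^19 J.

1.01×10^19 J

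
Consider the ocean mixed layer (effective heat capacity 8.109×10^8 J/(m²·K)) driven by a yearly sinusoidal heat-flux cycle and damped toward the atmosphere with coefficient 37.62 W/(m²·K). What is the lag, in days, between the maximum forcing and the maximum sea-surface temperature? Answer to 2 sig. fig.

78 days

Areal heat capacity C = 8.109×10^8 J/(m²·K) (given).
ω = 2π / 3.15×10^7 s = 1.99×10^-7 s⁻¹.
Phase lag φ = arctan(Cω/λ) = arctan(162/37.62) = 1.34 rad.
Time lag = φ / ω = 1.34 / 1.99×10^-7 = 6.74×10^6 s = 78.0 days.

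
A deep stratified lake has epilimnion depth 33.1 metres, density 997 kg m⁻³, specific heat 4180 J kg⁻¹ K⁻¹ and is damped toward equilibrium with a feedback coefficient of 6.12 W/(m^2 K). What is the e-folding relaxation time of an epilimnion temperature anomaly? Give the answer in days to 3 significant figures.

Areal heat capacity C = ρ c_p D = 997 × 4180 × 33.1 = 1.38×10^8 J m⁻² K⁻¹.
Relaxation time τ = C / λ = 1.38×10^8 / 6.12 = 2.25×10^7 s.
In days: 2.25×10^7 s / (86400 s/day) = 261 days.

261 days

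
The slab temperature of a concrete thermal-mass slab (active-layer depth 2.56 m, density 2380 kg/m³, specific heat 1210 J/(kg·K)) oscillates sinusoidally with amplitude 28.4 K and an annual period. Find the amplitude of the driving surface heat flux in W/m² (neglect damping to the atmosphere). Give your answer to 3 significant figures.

Areal heat capacity C = ρ c_p D = 2380 × 1210 × 2.56 = 7.37×10^6 J/(m²·K).
ω = 2π / 3.15×10^7 s = 1.99×10^-7 s⁻¹.
Cω = 7.37×10^6 × 1.99×10^-7 = 1.47 W/(m²·K).
F₀ = A × Cω = 28.4 × 1.47 = 41.7 W/m².

41.7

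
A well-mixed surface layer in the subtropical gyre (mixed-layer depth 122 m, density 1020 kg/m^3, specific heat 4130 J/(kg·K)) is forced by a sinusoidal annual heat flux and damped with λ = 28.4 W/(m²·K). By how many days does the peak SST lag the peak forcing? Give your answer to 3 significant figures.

Areal heat capacity C = ρ c_p D = 1020 × 4130 × 122 = 5.14×10^8 J m⁻² K⁻¹.
ω = 2π / 3.15×10^7 s = 1.99×10^-7 s⁻¹.
Phase lag φ = arctan(Cω/λ) = arctan(102/28.4) = 1.30 rad.
Time lag = φ / ω = 1.30 / 1.99×10^-7 = 6.53×10^6 s = 75.5 days.

75.5 days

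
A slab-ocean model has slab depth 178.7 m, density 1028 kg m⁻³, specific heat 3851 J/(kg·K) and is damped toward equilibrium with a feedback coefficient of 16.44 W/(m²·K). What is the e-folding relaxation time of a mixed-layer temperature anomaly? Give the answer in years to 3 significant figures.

1.36 years

Areal heat capacity C = ρ c_p D = 1028 × 3851 × 178.7 = 7.07×10^8 J m⁻² K⁻¹.
Relaxation time τ = C / λ = 7.07×10^8 / 16.44 = 4.30×10^7 s.
In years: 4.30×10^7 s / (3.156×10^7 s/year) = 1.36 years.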